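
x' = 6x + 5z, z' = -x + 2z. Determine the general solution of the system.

x(t) = 2C_1e^(4t)sin(t) + C_1e^(4t)cos(t) + C_2e^(4t)sin(t) - 2C_2e^(4t)cos(t), z(t) = -C_1e^(4t)sin(t) + C_2e^(4t)cos(t)

Coefficient matrix A = [[6, 5], [-1, 2]].
Characteristic polynomial det(A - λI) = λ^2 - 8λ + 17 = 0.
Eigenvalues λ = 4 ± i (complex conjugate pair).
For λ=4+i: an eigenvector is (1,0) - i(2,-1) = (1 - 2i, 0 + i).
A real fundamental pair from Re and Im of e^((4+i)t)v: X_1 = e^(4t)(cos(t)·(1,0) + sin(t)·(2,-1)), X_2 = e^(4t)(sin(t)·(1,0) - cos(t)·(2,-1)).
General solution: C_1X_1 + C_2X_2.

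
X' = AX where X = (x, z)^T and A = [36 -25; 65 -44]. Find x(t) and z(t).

x(t) = -2C_1e^(-4t)sin(5t) + C_1e^(-4t)cos(5t) + C_2e^(-4t)sin(5t) + 2C_2e^(-4t)cos(5t), z(t) = -3C_1e^(-4t)sin(5t) + 2C_1e^(-4t)cos(5t) + 2C_2e^(-4t)sin(5t) + 3C_2e^(-4t)cos(5t)

Coefficient matrix A = [[36, -25], [65, -44]].
Characteristic polynomial det(A - λI) = λ^2 + 8λ + 41 = 0.
Eigenvalues λ = -4 ± 5i (complex conjugate pair).
For λ=-4+5i: an eigenvector is (1,2) - i(-2,-3) = (1 + 2i, 2 + 3i).
A real fundamental pair from Re and Im of e^((-4+5i)t)v: X_1 = e^(-4t)(cos(5t)·(1,2) + sin(5t)·(-2,-3)), X_2 = e^(-4t)(sin(5t)·(1,2) - cos(5t)·(-2,-3)).
General solution: C_1X_1 + C_2X_2.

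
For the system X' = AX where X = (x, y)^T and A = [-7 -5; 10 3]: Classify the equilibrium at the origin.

stable spiral

A = [[-7,-5],[10,3]]; det(A-λI) = λ^2 + 4λ + 29.
λ = -2 ± 5i: negative real part.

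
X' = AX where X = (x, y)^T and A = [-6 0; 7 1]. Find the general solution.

x(t) = -C_2e^(-6t), y(t) = -C_1e^(t) + C_2e^(-6t)

Coefficient matrix A = [[-6, 0], [7, 1]].
Characteristic polynomial det(A - λI) = λ^2 + 5λ - 6 = 0.
Eigenvalues λ = 1, -6.
For λ=1: (A-λI) row 1 is [-7, 0], so an eigenvector is (0, -1).
For λ=-6: (A-λI) row 2 is [7, 7], so an eigenvector is (-1, 1).
General solution: C_1e^(t)(0,-1) + C_2e^(-6t)(-1,1).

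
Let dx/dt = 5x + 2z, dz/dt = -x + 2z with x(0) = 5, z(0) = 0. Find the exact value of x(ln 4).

2240

A = [[5,2],[-1,2]]; eigenvalues λ = 4, 3.
Eigenvectors: (-2,1) for λ=4, (-1,1) for λ=3.
From the initial condition, c_1 = -5, c_2 = 5.
x(ln 4) = (-5)(4^4)(-2) + (5)(4^3)(-1) = 2240.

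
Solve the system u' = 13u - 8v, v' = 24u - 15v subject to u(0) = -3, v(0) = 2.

Coefficient matrix A = [[13, -8], [24, -15]].
Characteristic polynomial det(A - λI) = λ^2 + 2λ - 3 = 0.
Eigenvalues λ = -3, 1.
For λ=-3: (A-λI) row 1 is [16, -8], so an eigenvector is (-1, -2).
For λ=1: (A-λI) row 1 is [12, -8], so an eigenvector is (-2, -3).
General solution: C_1e^(-3t)(-1,-2) + C_2e^(t)(-2,-3).
Applying u(0)=-3, v(0)=2 gives C_1=-13, C_2=8.

u(t) = -16e^(t) + 13e^(-3t), v(t) = -24e^(t) + 26e^(-3t)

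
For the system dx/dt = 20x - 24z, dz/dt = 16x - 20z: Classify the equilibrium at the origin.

saddle

A = [[20,-24],[16,-20]]; det(A-λI) = λ^2 - 16.
λ = 4, -4: opposite signs.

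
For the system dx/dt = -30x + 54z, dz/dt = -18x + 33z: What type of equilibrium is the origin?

A = [[-30,54],[-18,33]]; det(A-λI) = λ^2 - 3λ - 18.
λ = -3, 6: opposite signs.

saddle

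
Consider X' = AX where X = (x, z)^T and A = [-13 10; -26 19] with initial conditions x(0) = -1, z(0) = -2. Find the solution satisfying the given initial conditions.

x(t) = -2e^(3t)sin(2t) - e^(3t)cos(2t), z(t) = -3e^(3t)sin(2t) - 2e^(3t)cos(2t)

Coefficient matrix A = [[-13, 10], [-26, 19]].
Characteristic polynomial det(A - λI) = λ^2 - 6λ + 13 = 0.
Eigenvalues λ = 3 ± 2i (complex conjugate pair).
For λ=3+2i: an eigenvector is (1,2) - i(2,3) = (1 - 2i, 2 - 3i).
A real fundamental pair from Re and Im of e^((3+2i)t)v: X_1 = e^(3t)(cos(2t)·(1,2) + sin(2t)·(2,3)), X_2 = e^(3t)(sin(2t)·(1,2) - cos(2t)·(2,3)).
General solution: K_1X_1 + K_2X_2.
Applying x(0)=-1, z(0)=-2 gives K_1=-1, K_2=0.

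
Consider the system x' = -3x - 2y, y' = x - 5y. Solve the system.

Coefficient matrix A = [[-3, -2], [1, -5]].
Characteristic polynomial det(A - λI) = λ^2 + 8λ + 17 = 0.
Eigenvalues λ = -4 ± i (complex conjugate pair).
For λ=-4+i: an eigenvector is (1,1) - i(-1,0) = (1 + i, 1).
A real fundamental pair from Re and Im of e^((-4+i)t)v: X_1 = e^(-4t)(cos(t)·(1,1) + sin(t)·(-1,0)), X_2 = e^(-4t)(sin(t)·(1,1) - cos(t)·(-1,0)).
General solution: c_1X_1 + c_2X_2.

x(t) = -c_1e^(-4t)sin(t) + c_1e^(-4t)cos(t) + c_2e^(-4t)sin(t) + c_2e^(-4t)cos(t), y(t) = c_1e^(-4t)cos(t) + c_2e^(-4t)sin(t)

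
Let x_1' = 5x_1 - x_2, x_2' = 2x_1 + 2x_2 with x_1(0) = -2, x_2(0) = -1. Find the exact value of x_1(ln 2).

-40

A = [[5,-1],[2,2]]; eigenvalues λ = 3, 4.
Eigenvectors: (-1,-2) for λ=3, (-1,-1) for λ=4.
From the initial condition, c_1 = -1, c_2 = 3.
x_1(ln 2) = (-1)(2^3)(-1) + (3)(2^4)(-1) = -40.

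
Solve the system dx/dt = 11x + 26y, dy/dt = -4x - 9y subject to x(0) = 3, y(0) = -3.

Coefficient matrix A = [[11, 26], [-4, -9]].
Characteristic polynomial det(A - λI) = λ^2 - 2λ + 5 = 0.
Eigenvalues λ = 1 ± 2i (complex conjugate pair).
For λ=1+2i: an eigenvector is (3,-1) - i(2,-1) = (3 - 2i, -1 + i).
A real fundamental pair from Re and Im of e^((1+2i)t)v: X_1 = e^(t)(cos(2t)·(3,-1) + sin(2t)·(2,-1)), X_2 = e^(t)(sin(2t)·(3,-1) - cos(2t)·(2,-1)).
General solution: K_1X_1 + K_2X_2.
Applying x(0)=3, y(0)=-3 gives K_1=-3, K_2=-6.

x(t) = -24e^(t)sin(2t) + 3e^(t)cos(2t), y(t) = 9e^(t)sin(2t) - 3e^(t)cos(2t)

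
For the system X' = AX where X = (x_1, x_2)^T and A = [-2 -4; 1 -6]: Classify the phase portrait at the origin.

A = [[-2,-4],[1,-6]]; det(A-λI) = λ^2 + 8λ + 16.
repeated λ = -4 with a single eigenvector.

stable improper node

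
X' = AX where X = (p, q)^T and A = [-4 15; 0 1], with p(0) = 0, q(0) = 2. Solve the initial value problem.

Coefficient matrix A = [[-4, 15], [0, 1]].
Characteristic polynomial det(A - λI) = λ^2 + 3λ - 4 = 0.
Eigenvalues λ = 1, -4.
For λ=1: (A-λI) row 1 is [-5, 15], so an eigenvector is (-3, -1).
For λ=-4: (A-λI) row 1 is [0, 15], so an eigenvector is (-1, 0).
General solution: K_1e^(t)(-3,-1) + K_2e^(-4t)(-1,0).
Applying p(0)=0, q(0)=2 gives K_1=-2, K_2=6.

p(t) = 6e^(t) - 6e^(-4t), q(t) = 2e^(t)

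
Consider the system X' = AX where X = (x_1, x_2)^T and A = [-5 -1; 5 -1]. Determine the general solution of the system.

Coefficient matrix A = [[-5, -1], [5, -1]].
Characteristic polynomial det(A - λI) = λ^2 + 6λ + 10 = 0.
Eigenvalues λ = -3 ± i (complex conjugate pair).
For λ=-3+i: an eigenvector is (-1,2) - i(0,-1) = (-1, 2 + i).
A real fundamental pair from Re and Im of e^((-3+i)t)v: X_1 = e^(-3t)(cos(t)·(-1,2) + sin(t)·(0,-1)), X_2 = e^(-3t)(sin(t)·(-1,2) - cos(t)·(0,-1)).
General solution: c_1X_1 + c_2X_2.

x_1(t) = -c_1e^(-3t)cos(t) - c_2e^(-3t)sin(t), x_2(t) = -c_1e^(-3t)sin(t) + 2c_1e^(-3t)cos(t) + 2c_2e^(-3t)sin(t) + c_2e^(-3t)cos(t)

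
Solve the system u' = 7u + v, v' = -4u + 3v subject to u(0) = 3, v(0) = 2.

Coefficient matrix A = [[7, 1], [-4, 3]].
Characteristic polynomial det(A - λI) = λ^2 - 10λ + 25 = 0.
Single eigenvalue λ = 5 with algebraic multiplicity 2.
Eigenvector v = (1,-2); generalized eigenvector w with (A-λI)w=v is (1,-1).
General solution: e^(5t)[c_1·v + c_2·(t·v + w)].
Applying u(0)=3, v(0)=2 gives c_1=-5, c_2=8.

u(t) = 8te^(5t) + 3e^(5t), v(t) = -16te^(5t) + 2e^(5t)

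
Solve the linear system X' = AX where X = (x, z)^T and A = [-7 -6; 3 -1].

Coefficient matrix A = [[-7, -6], [3, -1]].
Characteristic polynomial det(A - λI) = λ^2 + 8λ + 25 = 0.
Eigenvalues λ = -4 ± 3i (complex conjugate pair).
For λ=-4+3i: an eigenvector is (1,-1) - i(1,0) = (1 - i, -1).
A real fundamental pair from Re and Im of e^((-4+3i)t)v: X_1 = e^(-4t)(cos(3t)·(1,-1) + sin(3t)·(1,0)), X_2 = e^(-4t)(sin(3t)·(1,-1) - cos(3t)·(1,0)).
General solution: C_1X_1 + C_2X_2.

x(t) = C_1e^(-4t)sin(3t) + C_1e^(-4t)cos(3t) + C_2e^(-4t)sin(3t) - C_2e^(-4t)cos(3t), z(t) = -C_1e^(-4t)cos(3t) - C_2e^(-4t)sin(3t)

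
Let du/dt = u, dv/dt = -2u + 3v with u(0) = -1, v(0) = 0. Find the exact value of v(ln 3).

A = [[1,0],[-2,3]]; eigenvalues λ = 1, 3.
Eigenvectors: (1,1) for λ=1, (0,-1) for λ=3.
From the initial condition, c_1 = -1, c_2 = -1.
v(ln 3) = (-1)(3^1)(1) + (-1)(3^3)(-1) = 24.

24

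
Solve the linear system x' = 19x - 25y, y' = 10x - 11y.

x(t) = 2K_1e^(4t)sin(5t) - K_1e^(4t)cos(5t) - K_2e^(4t)sin(5t) - 2K_2e^(4t)cos(5t), y(t) = K_1e^(4t)sin(5t) - K_1e^(4t)cos(5t) - K_2e^(4t)sin(5t) - K_2e^(4t)cos(5t)

Coefficient matrix A = [[19, -25], [10, -11]].
Characteristic polynomial det(A - λI) = λ^2 - 8λ + 41 = 0.
Eigenvalues λ = 4 ± 5i (complex conjugate pair).
For λ=4+5i: an eigenvector is (-1,-1) - i(2,1) = (-1 - 2i, -1 - i).
A real fundamental pair from Re and Im of e^((4+5i)t)v: X_1 = e^(4t)(cos(5t)·(-1,-1) + sin(5t)·(2,1)), X_2 = e^(4t)(sin(5t)·(-1,-1) - cos(5t)·(2,1)).
General solution: K_1X_1 + K_2X_2.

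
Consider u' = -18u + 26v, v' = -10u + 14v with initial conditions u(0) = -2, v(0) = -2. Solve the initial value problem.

Coefficient matrix A = [[-18, 26], [-10, 14]].
Characteristic polynomial det(A - λI) = λ^2 + 4λ + 8 = 0.
Eigenvalues λ = -2 ± 2i (complex conjugate pair).
For λ=-2+2i: an eigenvector is (2,1) - i(-3,-2) = (2 + 3i, 1 + 2i).
A real fundamental pair from Re and Im of e^((-2+2i)t)v: X_1 = e^(-2t)(cos(2t)·(2,1) + sin(2t)·(-3,-2)), X_2 = e^(-2t)(sin(2t)·(2,1) - cos(2t)·(-3,-2)).
General solution: K_1X_1 + K_2X_2.
Applying u(0)=-2, v(0)=-2 gives K_1=2, K_2=-2.

u(t) = -10e^(-2t)sin(2t) - 2e^(-2t)cos(2t), v(t) = -6e^(-2t)sin(2t) - 2e^(-2t)cos(2t)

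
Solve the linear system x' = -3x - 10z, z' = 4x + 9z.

x(t) = -2c_1e^(3t)sin(2t) - c_1e^(3t)cos(2t) - c_2e^(3t)sin(2t) + 2c_2e^(3t)cos(2t), z(t) = c_1e^(3t)sin(2t) + c_1e^(3t)cos(2t) + c_2e^(3t)sin(2t) - c_2e^(3t)cos(2t)

Coefficient matrix A = [[-3, -10], [4, 9]].
Characteristic polynomial det(A - λI) = λ^2 - 6λ + 13 = 0.
Eigenvalues λ = 3 ± 2i (complex conjugate pair).
For λ=3+2i: an eigenvector is (-1,1) - i(-2,1) = (-1 + 2i, 1 - i).
A real fundamental pair from Re and Im of e^((3+2i)t)v: X_1 = e^(3t)(cos(2t)·(-1,1) + sin(2t)·(-2,1)), X_2 = e^(3t)(sin(2t)·(-1,1) - cos(2t)·(-2,1)).
General solution: c_1X_1 + c_2X_2.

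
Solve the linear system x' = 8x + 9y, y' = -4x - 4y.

x(t) = -3c_1e^(2t) - 3c_2te^(2t) + c_2e^(2t), y(t) = 2c_1e^(2t) + 2c_2te^(2t) - c_2e^(2t)

Coefficient matrix A = [[8, 9], [-4, -4]].
Characteristic polynomial det(A - λI) = λ^2 - 4λ + 4 = 0.
Single eigenvalue λ = 2 with algebraic multiplicity 2.
Eigenvector v = (-3,2); generalized eigenvector w with (A-λI)w=v is (1,-1).
General solution: e^(2t)[c_1·v + c_2·(t·v + w)].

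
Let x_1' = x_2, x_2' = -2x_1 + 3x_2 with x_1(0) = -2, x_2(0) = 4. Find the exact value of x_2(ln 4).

A = [[0,1],[-2,3]]; eigenvalues λ = 2, 1.
Eigenvectors: (-1,-2) for λ=2, (-1,-1) for λ=1.
From the initial condition, c_1 = -6, c_2 = 8.
x_2(ln 4) = (-6)(4^2)(-2) + (8)(4^1)(-1) = 160.

160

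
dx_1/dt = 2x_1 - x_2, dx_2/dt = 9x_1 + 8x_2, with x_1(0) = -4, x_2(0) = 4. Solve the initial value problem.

Coefficient matrix A = [[2, -1], [9, 8]].
Characteristic polynomial det(A - λI) = λ^2 - 10λ + 25 = 0.
Single eigenvalue λ = 5 with algebraic multiplicity 2.
Eigenvector v = (1,-3); generalized eigenvector w with (A-λI)w=v is (0,-1).
General solution: e^(5t)[K_1·v + K_2·(t·v + w)].
Applying x_1(0)=-4, x_2(0)=4 gives K_1=-4, K_2=8.

x_1(t) = 8te^(5t) - 4e^(5t), x_2(t) = -24te^(5t) + 4e^(5t)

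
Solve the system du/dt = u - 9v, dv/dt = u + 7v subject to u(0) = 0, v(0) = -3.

u(t) = 27te^(4t), v(t) = -9te^(4t) - 3e^(4t)

Coefficient matrix A = [[1, -9], [1, 7]].
Characteristic polynomial det(A - λI) = λ^2 - 8λ + 16 = 0.
Single eigenvalue λ = 4 with algebraic multiplicity 2.
Eigenvector v = (3,-1); generalized eigenvector w with (A-λI)w=v is (-1,0).
General solution: e^(4t)[K_1·v + K_2·(t·v + w)].
Applying u(0)=0, v(0)=-3 gives K_1=3, K_2=9.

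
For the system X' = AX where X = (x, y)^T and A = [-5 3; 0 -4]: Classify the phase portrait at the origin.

A = [[-5,3],[0,-4]]; det(A-λI) = λ^2 + 9λ + 20.
λ = -4, -5: both negative.

stable node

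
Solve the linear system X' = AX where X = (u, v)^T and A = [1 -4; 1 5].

u(t) = 2C_1e^(3t) + 2C_2te^(3t) + 3C_2e^(3t), v(t) = -C_1e^(3t) - C_2te^(3t) - 2C_2e^(3t)

Coefficient matrix A = [[1, -4], [1, 5]].
Characteristic polynomial det(A - λI) = λ^2 - 6λ + 9 = 0.
Single eigenvalue λ = 3 with algebraic multiplicity 2.
Eigenvector v = (2,-1); generalized eigenvector w with (A-λI)w=v is (3,-2).
General solution: e^(3t)[C_1·v + C_2·(t·v + w)].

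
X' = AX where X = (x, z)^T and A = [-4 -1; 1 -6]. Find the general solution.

x(t) = -K_1e^(-5t) - K_2te^(-5t), z(t) = -K_1e^(-5t) - K_2te^(-5t) + K_2e^(-5t)

Coefficient matrix A = [[-4, -1], [1, -6]].
Characteristic polynomial det(A - λI) = λ^2 + 10λ + 25 = 0.
Single eigenvalue λ = -5 with algebraic multiplicity 2.
Eigenvector v = (-1,-1); generalized eigenvector w with (A-λI)w=v is (0,1).
General solution: e^(-5t)[K_1·v + K_2·(t·v + w)].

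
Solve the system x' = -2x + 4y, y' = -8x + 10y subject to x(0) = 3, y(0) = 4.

x(t) = e^(6t) + 2e^(2t), y(t) = 2e^(6t) + 2e^(2t)

Coefficient matrix A = [[-2, 4], [-8, 10]].
Characteristic polynomial det(A - λI) = λ^2 - 8λ + 12 = 0.
Eigenvalues λ = 6, 2.
For λ=6: (A-λI) row 1 is [-8, 4], so an eigenvector is (-1, -2).
For λ=2: (A-λI) row 1 is [-4, 4], so an eigenvector is (1, 1).
General solution: K_1e^(6t)(-1,-2) + K_2e^(2t)(1,1).
Applying x(0)=3, y(0)=4 gives K_1=-1, K_2=2.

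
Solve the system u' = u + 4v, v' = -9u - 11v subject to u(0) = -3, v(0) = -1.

Coefficient matrix A = [[1, 4], [-9, -11]].
Characteristic polynomial det(A - λI) = λ^2 + 10λ + 25 = 0.
Single eigenvalue λ = -5 with algebraic multiplicity 2.
Eigenvector v = (2,-3); generalized eigenvector w with (A-λI)w=v is (-1,2).
General solution: e^(-5t)[K_1·v + K_2·(t·v + w)].
Applying u(0)=-3, v(0)=-1 gives K_1=-7, K_2=-11.

u(t) = -22te^(-5t) - 3e^(-5t), v(t) = 33te^(-5t) - e^(-5t)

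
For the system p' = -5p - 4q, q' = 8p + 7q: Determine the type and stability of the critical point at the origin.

saddle

A = [[-5,-4],[8,7]]; det(A-λI) = λ^2 - 2λ - 3.
λ = -1, 3: opposite signs.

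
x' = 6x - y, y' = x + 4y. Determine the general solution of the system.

x(t) = K_1e^(5t) + K_2te^(5t) - K_2e^(5t), y(t) = K_1e^(5t) + K_2te^(5t) - 2K_2e^(5t)

Coefficient matrix A = [[6, -1], [1, 4]].
Characteristic polynomial det(A - λI) = λ^2 - 10λ + 25 = 0.
Single eigenvalue λ = 5 with algebraic multiplicity 2.
Eigenvector v = (1,1); generalized eigenvector w with (A-λI)w=v is (-1,-2).
General solution: e^(5t)[K_1·v + K_2·(t·v + w)].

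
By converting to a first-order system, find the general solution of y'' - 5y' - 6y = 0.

y(t) = C_1e^(6t) + C_2e^(-t)

Let x_1 = y, x_2 = y'. Then x_1' = x_2 and x_2' = 6x_1 + 5x_2.
A = [[0,1],[6,5]]; det(A-λI) = λ^2 - 5λ - 6.
Eigenvalues λ = 6, -1 with eigenvectors (1,6), (1,-1).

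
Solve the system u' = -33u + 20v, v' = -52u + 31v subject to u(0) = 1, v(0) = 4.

Coefficient matrix A = [[-33, 20], [-52, 31]].
Characteristic polynomial det(A - λI) = λ^2 + 2λ + 17 = 0.
Eigenvalues λ = -1 ± 4i (complex conjugate pair).
For λ=-1+4i: an eigenvector is (-2,-3) - i(1,2) = (-2 - i, -3 - 2i).
A real fundamental pair from Re and Im of e^((-1+4i)t)v: X_1 = e^(-t)(cos(4t)·(-2,-3) + sin(4t)·(1,2)), X_2 = e^(-t)(sin(4t)·(-2,-3) - cos(4t)·(1,2)).
General solution: c_1X_1 + c_2X_2.
Applying u(0)=1, v(0)=4 gives c_1=2, c_2=-5.

u(t) = 12e^(-t)sin(4t) + e^(-t)cos(4t), v(t) = 19e^(-t)sin(4t) + 4e^(-t)cos(4t)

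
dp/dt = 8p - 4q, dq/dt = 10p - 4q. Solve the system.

Coefficient matrix A = [[8, -4], [10, -4]].
Characteristic polynomial det(A - λI) = λ^2 - 4λ + 8 = 0.
Eigenvalues λ = 2 ± 2i (complex conjugate pair).
For λ=2+2i: an eigenvector is (-1,-2) - i(1,1) = (-1 - i, -2 - i).
A real fundamental pair from Re and Im of e^((2+2i)t)v: X_1 = e^(2t)(cos(2t)·(-1,-2) + sin(2t)·(1,1)), X_2 = e^(2t)(sin(2t)·(-1,-2) - cos(2t)·(1,1)).
General solution: K_1X_1 + K_2X_2.

p(t) = K_1e^(2t)sin(2t) - K_1e^(2t)cos(2t) - K_2e^(2t)sin(2t) - K_2e^(2t)cos(2t), q(t) = K_1e^(2t)sin(2t) - 2K_1e^(2t)cos(2t) - 2K_2e^(2t)sin(2t) - K_2e^(2t)cos(2t)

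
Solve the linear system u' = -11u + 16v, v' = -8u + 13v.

u(t) = -c_1e^(5t) + 2c_2e^(-3t), v(t) = -c_1e^(5t) + c_2e^(-3t)

Coefficient matrix A = [[-11, 16], [-8, 13]].
Characteristic polynomial det(A - λI) = λ^2 - 2λ - 15 = 0.
Eigenvalues λ = 5, -3.
For λ=5: (A-λI) row 1 is [-16, 16], so an eigenvector is (-1, -1).
For λ=-3: (A-λI) row 1 is [-8, 16], so an eigenvector is (2, 1).
General solution: c_1e^(5t)(-1,-1) + c_2e^(-3t)(2,1).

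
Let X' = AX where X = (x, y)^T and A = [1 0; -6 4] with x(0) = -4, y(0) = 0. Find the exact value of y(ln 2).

112

A = [[1,0],[-6,4]]; eigenvalues λ = 4, 1.
Eigenvectors: (0,1) for λ=4, (-1,-2) for λ=1.
From the initial condition, c_1 = 8, c_2 = 4.
y(ln 2) = (8)(2^4)(1) + (4)(2^1)(-2) = 112.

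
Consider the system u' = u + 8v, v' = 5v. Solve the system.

u(t) = C_1e^(t) - 2C_2e^(5t), v(t) = -C_2e^(5t)

Coefficient matrix A = [[1, 8], [0, 5]].
Characteristic polynomial det(A - λI) = λ^2 - 6λ + 5 = 0.
Eigenvalues λ = 1, 5.
For λ=1: (A-λI) row 1 is [0, 8], so an eigenvector is (1, 0).
For λ=5: (A-λI) row 1 is [-4, 8], so an eigenvector is (-2, -1).
General solution: C_1e^(t)(1,0) + C_2e^(5t)(-2,-1).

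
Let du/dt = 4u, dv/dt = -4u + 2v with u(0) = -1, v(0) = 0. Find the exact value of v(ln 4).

480

A = [[4,0],[-4,2]]; eigenvalues λ = 2, 4.
Eigenvectors: (0,1) for λ=2, (1,-2) for λ=4.
From the initial condition, c_1 = -2, c_2 = -1.
v(ln 4) = (-2)(4^2)(1) + (-1)(4^4)(-2) = 480.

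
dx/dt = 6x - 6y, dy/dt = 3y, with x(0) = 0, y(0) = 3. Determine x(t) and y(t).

Coefficient matrix A = [[6, -6], [0, 3]].
Characteristic polynomial det(A - λI) = λ^2 - 9λ + 18 = 0.
Eigenvalues λ = 6, 3.
For λ=6: (A-λI) row 1 is [0, -6], so an eigenvector is (-1, 0).
For λ=3: (A-λI) row 1 is [3, -6], so an eigenvector is (2, 1).
General solution: K_1e^(6t)(-1,0) + K_2e^(3t)(2,1).
Applying x(0)=0, y(0)=3 gives K_1=6, K_2=3.

x(t) = -6e^(6t) + 6e^(3t), y(t) = 3e^(3t)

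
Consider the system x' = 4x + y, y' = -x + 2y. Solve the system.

Coefficient matrix A = [[4, 1], [-1, 2]].
Characteristic polynomial det(A - λI) = λ^2 - 6λ + 9 = 0.
Single eigenvalue λ = 3 with algebraic multiplicity 2.
Eigenvector v = (1,-1); generalized eigenvector w with (A-λI)w=v is (-1,2).
General solution: e^(3t)[K_1·v + K_2·(t·v + w)].

x(t) = K_1e^(3t) + K_2te^(3t) - K_2e^(3t), y(t) = -K_1e^(3t) - K_2te^(3t) + 2K_2e^(3t)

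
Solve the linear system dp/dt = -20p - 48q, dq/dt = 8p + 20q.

p(t) = -2C_1e^(4t) - 3C_2e^(-4t), q(t) = C_1e^(4t) + C_2e^(-4t)

Coefficient matrix A = [[-20, -48], [8, 20]].
Characteristic polynomial det(A - λI) = λ^2 - 16 = 0.
Eigenvalues λ = 4, -4.
For λ=4: (A-λI) row 1 is [-24, -48], so an eigenvector is (-2, 1).
For λ=-4: (A-λI) row 1 is [-16, -48], so an eigenvector is (-3, 1).
General solution: C_1e^(4t)(-2,1) + C_2e^(-4t)(-3,1).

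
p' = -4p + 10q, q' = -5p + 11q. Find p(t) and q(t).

Coefficient matrix A = [[-4, 10], [-5, 11]].
Characteristic polynomial det(A - λI) = λ^2 - 7λ + 6 = 0.
Eigenvalues λ = 6, 1.
For λ=6: (A-λI) row 1 is [-10, 10], so an eigenvector is (1, 1).
For λ=1: (A-λI) row 1 is [-5, 10], so an eigenvector is (2, 1).
General solution: C_1e^(6t)(1,1) + C_2e^(t)(2,1).

p(t) = C_1e^(6t) + 2C_2e^(t), q(t) = C_1e^(6t) + C_2e^(t)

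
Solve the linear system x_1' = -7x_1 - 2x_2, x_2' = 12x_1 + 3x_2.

x_1(t) = C_1e^(-3t) + C_2e^(-t), x_2(t) = -2C_1e^(-3t) - 3C_2e^(-t)

Coefficient matrix A = [[-7, -2], [12, 3]].
Characteristic polynomial det(A - λI) = λ^2 + 4λ + 3 = 0.
Eigenvalues λ = -3, -1.
For λ=-3: (A-λI) row 1 is [-4, -2], so an eigenvector is (1, -2).
For λ=-1: (A-λI) row 1 is [-6, -2], so an eigenvector is (1, -3).
General solution: C_1e^(-3t)(1,-2) + C_2e^(-t)(1,-3).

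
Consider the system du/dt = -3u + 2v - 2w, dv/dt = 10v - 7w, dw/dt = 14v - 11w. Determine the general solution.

u(t) = 2K_1e^(-4t) + K_2e^(-3t), v(t) = K_1e^(-4t) - K_3e^(3t), w(t) = 2K_1e^(-4t) - K_3e^(3t)

Coefficient matrix A = [[-3, 2, -2], [0, 10, -7], [0, 14, -11]].
det(A - λI) = 0 gives eigenvalues λ = -4, -3, 3.
For λ=-4: eigenvector (2,1,2).
For λ=-3: eigenvector (1,0,0).
For λ=3: eigenvector (0,-1,-1).
General solution: K_1e^(-4t)(2,1,2) + K_2e^(-3t)(1,0,0) + K_3e^(3t)(0,-1,-1).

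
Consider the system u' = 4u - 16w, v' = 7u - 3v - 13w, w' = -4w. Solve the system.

u(t) = K_2e^(4t) + 2K_3e^(-4t), v(t) = K_1e^(-3t) + K_2e^(4t) - K_3e^(-4t), w(t) = K_3e^(-4t)

Coefficient matrix A = [[4, 0, -16], [7, -3, -13], [0, 0, -4]].
det(A - λI) = 0 gives eigenvalues λ = -3, 4, -4.
For λ=-3: eigenvector (0,1,0).
For λ=4: eigenvector (1,1,0).
For λ=-4: eigenvector (2,-1,1).
General solution: K_1e^(-3t)(0,1,0) + K_2e^(4t)(1,1,0) + K_3e^(-4t)(2,-1,1).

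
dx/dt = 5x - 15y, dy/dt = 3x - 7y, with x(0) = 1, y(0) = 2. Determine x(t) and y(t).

x(t) = -8e^(-t)sin(3t) + e^(-t)cos(3t), y(t) = -3e^(-t)sin(3t) + 2e^(-t)cos(3t)

Coefficient matrix A = [[5, -15], [3, -7]].
Characteristic polynomial det(A - λI) = λ^2 + 2λ + 10 = 0.
Eigenvalues λ = -1 ± 3i (complex conjugate pair).
For λ=-1+3i: an eigenvector is (2,1) - i(-1,0) = (2 + i, 1).
A real fundamental pair from Re and Im of e^((-1+3i)t)v: X_1 = e^(-t)(cos(3t)·(2,1) + sin(3t)·(-1,0)), X_2 = e^(-t)(sin(3t)·(2,1) - cos(3t)·(-1,0)).
General solution: K_1X_1 + K_2X_2.
Applying x(0)=1, y(0)=2 gives K_1=2, K_2=-3.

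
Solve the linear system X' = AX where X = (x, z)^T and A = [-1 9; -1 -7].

x(t) = -3K_1e^(-4t) - 3K_2te^(-4t) - K_2e^(-4t), z(t) = K_1e^(-4t) + K_2te^(-4t)

Coefficient matrix A = [[-1, 9], [-1, -7]].
Characteristic polynomial det(A - λI) = λ^2 + 8λ + 16 = 0.
Single eigenvalue λ = -4 with algebraic multiplicity 2.
Eigenvector v = (-3,1); generalized eigenvector w with (A-λI)w=v is (-1,0).
General solution: e^(-4t)[K_1·v + K_2·(t·v + w)].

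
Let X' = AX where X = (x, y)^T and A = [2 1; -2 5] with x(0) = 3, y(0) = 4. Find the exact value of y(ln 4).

640

A = [[2,1],[-2,5]]; eigenvalues λ = 3, 4.
Eigenvectors: (1,1) for λ=3, (-1,-2) for λ=4.
From the initial condition, c_1 = 2, c_2 = -1.
y(ln 4) = (2)(4^3)(1) + (-1)(4^4)(-2) = 640.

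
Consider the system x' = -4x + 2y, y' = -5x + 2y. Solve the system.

Coefficient matrix A = [[-4, 2], [-5, 2]].
Characteristic polynomial det(A - λI) = λ^2 + 2λ + 2 = 0.
Eigenvalues λ = -1 ± i (complex conjugate pair).
For λ=-1+i: an eigenvector is (1,2) - i(1,1) = (1 - i, 2 - i).
A real fundamental pair from Re and Im of e^((-1+i)t)v: X_1 = e^(-t)(cos(t)·(1,2) + sin(t)·(1,1)), X_2 = e^(-t)(sin(t)·(1,2) - cos(t)·(1,1)).
General solution: K_1X_1 + K_2X_2.

x(t) = K_1e^(-t)sin(t) + K_1e^(-t)cos(t) + K_2e^(-t)sin(t) - K_2e^(-t)cos(t), y(t) = K_1e^(-t)sin(t) + 2K_1e^(-t)cos(t) + 2K_2e^(-t)sin(t) - K_2e^(-t)cos(t)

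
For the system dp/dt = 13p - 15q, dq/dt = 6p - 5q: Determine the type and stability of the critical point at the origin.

unstable spiral

A = [[13,-15],[6,-5]]; det(A-λI) = λ^2 - 8λ + 25.
λ = 4 ± 3i: positive real part.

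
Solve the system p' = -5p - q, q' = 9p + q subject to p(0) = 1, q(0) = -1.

Coefficient matrix A = [[-5, -1], [9, 1]].
Characteristic polynomial det(A - λI) = λ^2 + 4λ + 4 = 0.
Single eigenvalue λ = -2 with algebraic multiplicity 2.
Eigenvector v = (-1,3); generalized eigenvector w with (A-λI)w=v is (0,1).
General solution: e^(-2t)[C_1·v + C_2·(t·v + w)].
Applying p(0)=1, q(0)=-1 gives C_1=-1, C_2=2.

p(t) = -2te^(-2t) + e^(-2t), q(t) = 6te^(-2t) - e^(-2t)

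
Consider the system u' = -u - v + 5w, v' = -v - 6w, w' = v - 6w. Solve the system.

Coefficient matrix A = [[-1, -1, 5], [0, -1, -6], [0, 1, -6]].
det(A - λI) = 0 gives eigenvalues λ = -4, -1, -3.
For λ=-4: eigenvector (1,-2,-1).
For λ=-1: eigenvector (1,0,0).
For λ=-3: eigenvector (-1,3,1).
General solution: K_1e^(-4t)(1,-2,-1) + K_2e^(-t)(1,0,0) + K_3e^(-3t)(-1,3,1).

u(t) = K_1e^(-4t) + K_2e^(-t) - K_3e^(-3t), v(t) = -2K_1e^(-4t) + 3K_3e^(-3t), w(t) = -K_1e^(-4t) + K_3e^(-3t)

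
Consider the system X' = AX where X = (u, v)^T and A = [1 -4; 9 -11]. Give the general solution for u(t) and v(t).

Coefficient matrix A = [[1, -4], [9, -11]].
Characteristic polynomial det(A - λI) = λ^2 + 10λ + 25 = 0.
Single eigenvalue λ = -5 with algebraic multiplicity 2.
Eigenvector v = (2,3); generalized eigenvector w with (A-λI)w=v is (1,1).
General solution: e^(-5t)[c_1·v + c_2·(t·v + w)].

u(t) = 2c_1e^(-5t) + 2c_2te^(-5t) + c_2e^(-5t), v(t) = 3c_1e^(-5t) + 3c_2te^(-5t) + c_2e^(-5t)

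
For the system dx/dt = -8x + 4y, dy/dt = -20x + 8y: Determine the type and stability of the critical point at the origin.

A = [[-8,4],[-20,8]]; det(A-λI) = λ^2 + 16.
λ = 0 ± 4i: zero real part.

center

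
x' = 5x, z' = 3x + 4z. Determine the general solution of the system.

x(t) = -C_2e^(5t), z(t) = -C_1e^(4t) - 3C_2e^(5t)

Coefficient matrix A = [[5, 0], [3, 4]].
Characteristic polynomial det(A - λI) = λ^2 - 9λ + 20 = 0.
Eigenvalues λ = 4, 5.
For λ=4: (A-λI) row 1 is [1, 0], so an eigenvector is (0, -1).
For λ=5: (A-λI) row 2 is [3, -1], so an eigenvector is (-1, -3).
General solution: C_1e^(4t)(0,-1) + C_2e^(5t)(-1,-3).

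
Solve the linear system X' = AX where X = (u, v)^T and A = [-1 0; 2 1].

Coefficient matrix A = [[-1, 0], [2, 1]].
Characteristic polynomial det(A - λI) = λ^2 - 1 = 0.
Eigenvalues λ = -1, 1.
For λ=-1: (A-λI) row 2 is [2, 2], so an eigenvector is (-1, 1).
For λ=1: (A-λI) row 1 is [-2, 0], so an eigenvector is (0, 1).
General solution: K_1e^(-t)(-1,1) + K_2e^(t)(0,1).

u(t) = -K_1e^(-t), v(t) = K_1e^(-t) + K_2e^(t)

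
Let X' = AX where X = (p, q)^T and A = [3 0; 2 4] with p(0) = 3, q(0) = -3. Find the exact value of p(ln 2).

24

A = [[3,0],[2,4]]; eigenvalues λ = 3, 4.
Eigenvectors: (1,-2) for λ=3, (0,-1) for λ=4.
From the initial condition, c_1 = 3, c_2 = -3.
p(ln 2) = (3)(2^3)(1) + (-3)(2^4)(0) = 24.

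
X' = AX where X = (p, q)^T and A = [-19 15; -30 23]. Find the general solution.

p(t) = -C_1e^(2t)sin(3t) - 2C_1e^(2t)cos(3t) - 2C_2e^(2t)sin(3t) + C_2e^(2t)cos(3t), q(t) = -C_1e^(2t)sin(3t) - 3C_1e^(2t)cos(3t) - 3C_2e^(2t)sin(3t) + C_2e^(2t)cos(3t)

Coefficient matrix A = [[-19, 15], [-30, 23]].
Characteristic polynomial det(A - λI) = λ^2 - 4λ + 13 = 0.
Eigenvalues λ = 2 ± 3i (complex conjugate pair).
For λ=2+3i: an eigenvector is (-2,-3) - i(-1,-1) = (-2 + i, -3 + i).
A real fundamental pair from Re and Im of e^((2+3i)t)v: X_1 = e^(2t)(cos(3t)·(-2,-3) + sin(3t)·(-1,-1)), X_2 = e^(2t)(sin(3t)·(-2,-3) - cos(3t)·(-1,-1)).
General solution: C_1X_1 + C_2X_2.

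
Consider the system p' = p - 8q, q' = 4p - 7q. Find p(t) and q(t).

Coefficient matrix A = [[1, -8], [4, -7]].
Characteristic polynomial det(A - λI) = λ^2 + 6λ + 25 = 0.
Eigenvalues λ = -3 ± 4i (complex conjugate pair).
For λ=-3+4i: an eigenvector is (1,1) - i(-1,0) = (1 + i, 1).
A real fundamental pair from Re and Im of e^((-3+4i)t)v: X_1 = e^(-3t)(cos(4t)·(1,1) + sin(4t)·(-1,0)), X_2 = e^(-3t)(sin(4t)·(1,1) - cos(4t)·(-1,0)).
General solution: K_1X_1 + K_2X_2.

p(t) = -K_1e^(-3t)sin(4t) + K_1e^(-3t)cos(4t) + K_2e^(-3t)sin(4t) + K_2e^(-3t)cos(4t), q(t) = K_1e^(-3t)cos(4t) + K_2e^(-3t)sin(4t)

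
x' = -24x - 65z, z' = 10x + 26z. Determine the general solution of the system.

x(t) = -3K_1e^(t)sin(5t) - 2K_1e^(t)cos(5t) - 2K_2e^(t)sin(5t) + 3K_2e^(t)cos(5t), z(t) = K_1e^(t)sin(5t) + K_1e^(t)cos(5t) + K_2e^(t)sin(5t) - K_2e^(t)cos(5t)

Coefficient matrix A = [[-24, -65], [10, 26]].
Characteristic polynomial det(A - λI) = λ^2 - 2λ + 26 = 0.
Eigenvalues λ = 1 ± 5i (complex conjugate pair).
For λ=1+5i: an eigenvector is (-2,1) - i(-3,1) = (-2 + 3i, 1 - i).
A real fundamental pair from Re and Im of e^((1+5i)t)v: X_1 = e^(t)(cos(5t)·(-2,1) + sin(5t)·(-3,1)), X_2 = e^(t)(sin(5t)·(-2,1) - cos(5t)·(-3,1)).
General solution: K_1X_1 + K_2X_2.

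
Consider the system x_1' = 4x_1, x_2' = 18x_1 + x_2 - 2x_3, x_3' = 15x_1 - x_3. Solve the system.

Coefficient matrix A = [[4, 0, 0], [18, 1, -2], [15, 0, -1]].
det(A - λI) = 0 gives eigenvalues λ = 1, 4, -1.
For λ=1: eigenvector (0,1,0).
For λ=4: eigenvector (1,4,3).
For λ=-1: eigenvector (0,1,1).
General solution: c_1e^(t)(0,1,0) + c_2e^(4t)(1,4,3) + c_3e^(-t)(0,1,1).

x_1(t) = c_2e^(4t), x_2(t) = c_1e^(t) + 4c_2e^(4t) + c_3e^(-t), x_3(t) = 3c_2e^(4t) + c_3e^(-t)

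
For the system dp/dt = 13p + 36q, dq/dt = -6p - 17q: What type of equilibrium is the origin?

saddle

A = [[13,36],[-6,-17]]; det(A-λI) = λ^2 + 4λ - 5.
λ = -5, 1: opposite signs.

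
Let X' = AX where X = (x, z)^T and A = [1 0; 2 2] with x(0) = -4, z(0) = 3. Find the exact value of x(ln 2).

A = [[1,0],[2,2]]; eigenvalues λ = 2, 1.
Eigenvectors: (0,-1) for λ=2, (1,-2) for λ=1.
From the initial condition, c_1 = 5, c_2 = -4.
x(ln 2) = (5)(2^2)(0) + (-4)(2^1)(1) = -8.

-8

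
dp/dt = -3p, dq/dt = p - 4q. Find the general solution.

Coefficient matrix A = [[-3, 0], [1, -4]].
Characteristic polynomial det(A - λI) = λ^2 + 7λ + 12 = 0.
Eigenvalues λ = -4, -3.
For λ=-4: (A-λI) row 1 is [1, 0], so an eigenvector is (0, -1).
For λ=-3: (A-λI) row 2 is [1, -1], so an eigenvector is (1, 1).
General solution: K_1e^(-4t)(0,-1) + K_2e^(-3t)(1,1).

p(t) = K_2e^(-3t), q(t) = -K_1e^(-4t) + K_2e^(-3t)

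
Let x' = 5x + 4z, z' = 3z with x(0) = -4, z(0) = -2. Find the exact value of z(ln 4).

A = [[5,4],[0,3]]; eigenvalues λ = 3, 5.
Eigenvectors: (2,-1) for λ=3, (1,0) for λ=5.
From the initial condition, c_1 = 2, c_2 = -8.
z(ln 4) = (2)(4^3)(-1) + (-8)(4^5)(0) = -128.

-128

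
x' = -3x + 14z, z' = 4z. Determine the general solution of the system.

x(t) = -2K_1e^(4t) + K_2e^(-3t), z(t) = -K_1e^(4t)

Coefficient matrix A = [[-3, 14], [0, 4]].
Characteristic polynomial det(A - λI) = λ^2 - λ - 12 = 0.
Eigenvalues λ = 4, -3.
For λ=4: (A-λI) row 1 is [-7, 14], so an eigenvector is (-2, -1).
For λ=-3: (A-λI) row 1 is [0, 14], so an eigenvector is (1, 0).
General solution: K_1e^(4t)(-2,-1) + K_2e^(-3t)(1,0).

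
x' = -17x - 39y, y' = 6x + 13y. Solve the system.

Coefficient matrix A = [[-17, -39], [6, 13]].
Characteristic polynomial det(A - λI) = λ^2 + 4λ + 13 = 0.
Eigenvalues λ = -2 ± 3i (complex conjugate pair).
For λ=-2+3i: an eigenvector is (-3,1) - i(2,-1) = (-3 - 2i, 1 + i).
A real fundamental pair from Re and Im of e^((-2+3i)t)v: X_1 = e^(-2t)(cos(3t)·(-3,1) + sin(3t)·(2,-1)), X_2 = e^(-2t)(sin(3t)·(-3,1) - cos(3t)·(2,-1)).
General solution: K_1X_1 + K_2X_2.

x(t) = 2K_1e^(-2t)sin(3t) - 3K_1e^(-2t)cos(3t) - 3K_2e^(-2t)sin(3t) - 2K_2e^(-2t)cos(3t), y(t) = -K_1e^(-2t)sin(3t) + K_1e^(-2t)cos(3t) + K_2e^(-2t)sin(3t) + K_2e^(-2t)cos(3t)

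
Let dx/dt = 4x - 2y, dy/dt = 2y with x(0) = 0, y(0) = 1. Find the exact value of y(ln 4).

A = [[4,-2],[0,2]]; eigenvalues λ = 2, 4.
Eigenvectors: (1,1) for λ=2, (-1,0) for λ=4.
From the initial condition, c_1 = 1, c_2 = 1.
y(ln 4) = (1)(4^2)(1) + (1)(4^4)(0) = 16.

16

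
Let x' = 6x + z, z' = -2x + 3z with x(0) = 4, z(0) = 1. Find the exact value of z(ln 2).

A = [[6,1],[-2,3]]; eigenvalues λ = 4, 5.
Eigenvectors: (1,-2) for λ=4, (1,-1) for λ=5.
From the initial condition, c_1 = -5, c_2 = 9.
z(ln 2) = (-5)(2^4)(-2) + (9)(2^5)(-1) = -128.

-128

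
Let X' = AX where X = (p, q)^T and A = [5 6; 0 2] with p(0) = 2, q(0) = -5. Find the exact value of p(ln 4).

A = [[5,6],[0,2]]; eigenvalues λ = 5, 2.
Eigenvectors: (1,0) for λ=5, (2,-1) for λ=2.
From the initial condition, c_1 = -8, c_2 = 5.
p(ln 4) = (-8)(4^5)(1) + (5)(4^2)(2) = -8032.

-8032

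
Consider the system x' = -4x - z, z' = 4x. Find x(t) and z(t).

x(t) = -c_1e^(-2t) - c_2te^(-2t) - c_2e^(-2t), z(t) = 2c_1e^(-2t) + 2c_2te^(-2t) + 3c_2e^(-2t)

Coefficient matrix A = [[-4, -1], [4, 0]].
Characteristic polynomial det(A - λI) = λ^2 + 4λ + 4 = 0.
Single eigenvalue λ = -2 with algebraic multiplicity 2.
Eigenvector v = (-1,2); generalized eigenvector w with (A-λI)w=v is (-1,3).
General solution: e^(-2t)[c_1·v + c_2·(t·v + w)].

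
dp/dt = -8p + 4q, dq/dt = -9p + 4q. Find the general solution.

Coefficient matrix A = [[-8, 4], [-9, 4]].
Characteristic polynomial det(A - λI) = λ^2 + 4λ + 4 = 0.
Single eigenvalue λ = -2 with algebraic multiplicity 2.
Eigenvector v = (-2,-3); generalized eigenvector w with (A-λI)w=v is (-1,-2).
General solution: e^(-2t)[C_1·v + C_2·(t·v + w)].

p(t) = -2C_1e^(-2t) - 2C_2te^(-2t) - C_2e^(-2t), q(t) = -3C_1e^(-2t) - 3C_2te^(-2t) - 2C_2e^(-2t)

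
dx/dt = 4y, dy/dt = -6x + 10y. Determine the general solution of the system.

x(t) = -2C_1e^(6t) + C_2e^(4t), y(t) = -3C_1e^(6t) + C_2e^(4t)

Coefficient matrix A = [[0, 4], [-6, 10]].
Characteristic polynomial det(A - λI) = λ^2 - 10λ + 24 = 0.
Eigenvalues λ = 6, 4.
For λ=6: (A-λI) row 1 is [-6, 4], so an eigenvector is (-2, -3).
For λ=4: (A-λI) row 1 is [-4, 4], so an eigenvector is (1, 1).
General solution: C_1e^(6t)(-2,-3) + C_2e^(4t)(1,1).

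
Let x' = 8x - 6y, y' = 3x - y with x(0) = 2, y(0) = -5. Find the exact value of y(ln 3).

1593

A = [[8,-6],[3,-1]]; eigenvalues λ = 5, 2.
Eigenvectors: (2,1) for λ=5, (1,1) for λ=2.
From the initial condition, c_1 = 7, c_2 = -12.
y(ln 3) = (7)(3^5)(1) + (-12)(3^2)(1) = 1593.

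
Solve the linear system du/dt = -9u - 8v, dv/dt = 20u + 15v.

Coefficient matrix A = [[-9, -8], [20, 15]].
Characteristic polynomial det(A - λI) = λ^2 - 6λ + 25 = 0.
Eigenvalues λ = 3 ± 4i (complex conjugate pair).
For λ=3+4i: an eigenvector is (1,-1) - i(-1,2) = (1 + i, -1 - 2i).
A real fundamental pair from Re and Im of e^((3+4i)t)v: X_1 = e^(3t)(cos(4t)·(1,-1) + sin(4t)·(-1,2)), X_2 = e^(3t)(sin(4t)·(1,-1) - cos(4t)·(-1,2)).
General solution: C_1X_1 + C_2X_2.

u(t) = -C_1e^(3t)sin(4t) + C_1e^(3t)cos(4t) + C_2e^(3t)sin(4t) + C_2e^(3t)cos(4t), v(t) = 2C_1e^(3t)sin(4t) - C_1e^(3t)cos(4t) - C_2e^(3t)sin(4t) - 2C_2e^(3t)cos(4t)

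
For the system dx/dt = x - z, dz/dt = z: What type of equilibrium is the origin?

A = [[1,-1],[0,1]]; det(A-λI) = λ^2 - 2λ + 1.
repeated λ = 1 with a single eigenvector.

unstable improper node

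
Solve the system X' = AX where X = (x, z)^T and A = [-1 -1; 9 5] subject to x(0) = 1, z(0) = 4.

Coefficient matrix A = [[-1, -1], [9, 5]].
Characteristic polynomial det(A - λI) = λ^2 - 4λ + 4 = 0.
Single eigenvalue λ = 2 with algebraic multiplicity 2.
Eigenvector v = (1,-3); generalized eigenvector w with (A-λI)w=v is (-1,2).
General solution: e^(2t)[c_1·v + c_2·(t·v + w)].
Applying x(0)=1, z(0)=4 gives c_1=-6, c_2=-7.

x(t) = -7te^(2t) + e^(2t), z(t) = 21te^(2t) + 4e^(2t)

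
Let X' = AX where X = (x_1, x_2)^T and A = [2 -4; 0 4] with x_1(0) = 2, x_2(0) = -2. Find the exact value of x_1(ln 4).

992

A = [[2,-4],[0,4]]; eigenvalues λ = 4, 2.
Eigenvectors: (2,-1) for λ=4, (1,0) for λ=2.
From the initial condition, c_1 = 2, c_2 = -2.
x_1(ln 4) = (2)(4^4)(2) + (-2)(4^2)(1) = 992.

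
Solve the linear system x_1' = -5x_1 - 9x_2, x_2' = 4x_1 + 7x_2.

Coefficient matrix A = [[-5, -9], [4, 7]].
Characteristic polynomial det(A - λI) = λ^2 - 2λ + 1 = 0.
Single eigenvalue λ = 1 with algebraic multiplicity 2.
Eigenvector v = (3,-2); generalized eigenvector w with (A-λI)w=v is (1,-1).
General solution: e^(t)[C_1·v + C_2·(t·v + w)].

x_1(t) = 3C_1e^(t) + 3C_2te^(t) + C_2e^(t), x_2(t) = -2C_1e^(t) - 2C_2te^(t) - C_2e^(t)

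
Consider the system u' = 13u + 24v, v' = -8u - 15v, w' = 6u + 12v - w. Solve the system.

u(t) = -3K_1e^(-3t) - 2K_2e^(t), v(t) = 2K_1e^(-3t) + K_2e^(t), w(t) = -3K_1e^(-3t) + K_3e^(-t)

Coefficient matrix A = [[13, 24, 0], [-8, -15, 0], [6, 12, -1]].
det(A - λI) = 0 gives eigenvalues λ = -3, 1, -1.
For λ=-3: eigenvector (-3,2,-3).
For λ=1: eigenvector (-2,1,0).
For λ=-1: eigenvector (0,0,1).
General solution: K_1e^(-3t)(-3,2,-3) + K_2e^(t)(-2,1,0) + K_3e^(-t)(0,0,1).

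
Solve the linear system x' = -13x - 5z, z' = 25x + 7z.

x(t) = C_1e^(-3t)sin(5t) - C_2e^(-3t)cos(5t), z(t) = -2C_1e^(-3t)sin(5t) - C_1e^(-3t)cos(5t) - C_2e^(-3t)sin(5t) + 2C_2e^(-3t)cos(5t)

Coefficient matrix A = [[-13, -5], [25, 7]].
Characteristic polynomial det(A - λI) = λ^2 + 6λ + 34 = 0.
Eigenvalues λ = -3 ± 5i (complex conjugate pair).
For λ=-3+5i: an eigenvector is (0,-1) - i(1,-2) = (0 - i, -1 + 2i).
A real fundamental pair from Re and Im of e^((-3+5i)t)v: X_1 = e^(-3t)(cos(5t)·(0,-1) + sin(5t)·(1,-2)), X_2 = e^(-3t)(sin(5t)·(0,-1) - cos(5t)·(1,-2)).
General solution: C_1X_1 + C_2X_2.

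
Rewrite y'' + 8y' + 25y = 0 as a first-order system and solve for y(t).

Let x_1 = y, x_2 = y'. Then x_1' = x_2 and x_2' = -25x_1 - 8x_2.
A = [[0,1],[-25,-8]]; det(A-λI) = λ^2 + 8λ + 25.
Eigenvalues λ = -4 ± 3i.

y(t) = c_1e^(-4t)cos(3t) + c_2e^(-4t)sin(3t)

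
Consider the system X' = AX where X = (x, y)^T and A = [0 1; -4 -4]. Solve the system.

Coefficient matrix A = [[0, 1], [-4, -4]].
Characteristic polynomial det(A - λI) = λ^2 + 4λ + 4 = 0.
Single eigenvalue λ = -2 with algebraic multiplicity 2.
Eigenvector v = (1,-2); generalized eigenvector w with (A-λI)w=v is (1,-1).
General solution: e^(-2t)[K_1·v + K_2·(t·v + w)].

x(t) = K_1e^(-2t) + K_2te^(-2t) + K_2e^(-2t), y(t) = -2K_1e^(-2t) - 2K_2te^(-2t) - K_2e^(-2t)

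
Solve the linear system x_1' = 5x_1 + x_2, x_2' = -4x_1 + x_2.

Coefficient matrix A = [[5, 1], [-4, 1]].
Characteristic polynomial det(A - λI) = λ^2 - 6λ + 9 = 0.
Single eigenvalue λ = 3 with algebraic multiplicity 2.
Eigenvector v = (-1,2); generalized eigenvector w with (A-λI)w=v is (0,-1).
General solution: e^(3t)[c_1·v + c_2·(t·v + w)].

x_1(t) = -c_1e^(3t) - c_2te^(3t), x_2(t) = 2c_1e^(3t) + 2c_2te^(3t) - c_2e^(3t)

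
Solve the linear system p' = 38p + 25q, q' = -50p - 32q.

Coefficient matrix A = [[38, 25], [-50, -32]].
Characteristic polynomial det(A - λI) = λ^2 - 6λ + 34 = 0.
Eigenvalues λ = 3 ± 5i (complex conjugate pair).
For λ=3+5i: an eigenvector is (2,-3) - i(-1,1) = (2 + i, -3 - i).
A real fundamental pair from Re and Im of e^((3+5i)t)v: X_1 = e^(3t)(cos(5t)·(2,-3) + sin(5t)·(-1,1)), X_2 = e^(3t)(sin(5t)·(2,-3) - cos(5t)·(-1,1)).
General solution: K_1X_1 + K_2X_2.

p(t) = -K_1e^(3t)sin(5t) + 2K_1e^(3t)cos(5t) + 2K_2e^(3t)sin(5t) + K_2e^(3t)cos(5t), q(t) = K_1e^(3t)sin(5t) - 3K_1e^(3t)cos(5t) - 3K_2e^(3t)sin(5t) - K_2e^(3t)cos(5t)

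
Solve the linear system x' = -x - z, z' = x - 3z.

x(t) = K_1e^(-2t) + K_2te^(-2t), z(t) = K_1e^(-2t) + K_2te^(-2t) - K_2e^(-2t)

Coefficient matrix A = [[-1, -1], [1, -3]].
Characteristic polynomial det(A - λI) = λ^2 + 4λ + 4 = 0.
Single eigenvalue λ = -2 with algebraic multiplicity 2.
Eigenvector v = (1,1); generalized eigenvector w with (A-λI)w=v is (0,-1).
General solution: e^(-2t)[K_1·v + K_2·(t·v + w)].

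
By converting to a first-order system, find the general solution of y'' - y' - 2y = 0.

Let x_1 = y, x_2 = y'. Then x_1' = x_2 and x_2' = 2x_1 + x_2.
A = [[0,1],[2,1]]; det(A-λI) = λ^2 - λ - 2.
Eigenvalues λ = -1, 2 with eigenvectors (1,-1), (1,2).

y(t) = c_1e^(-t) + c_2e^(2t)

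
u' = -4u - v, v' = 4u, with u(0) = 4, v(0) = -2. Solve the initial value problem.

Coefficient matrix A = [[-4, -1], [4, 0]].
Characteristic polynomial det(A - λI) = λ^2 + 4λ + 4 = 0.
Single eigenvalue λ = -2 with algebraic multiplicity 2.
Eigenvector v = (-1,2); generalized eigenvector w with (A-λI)w=v is (0,1).
General solution: e^(-2t)[c_1·v + c_2·(t·v + w)].
Applying u(0)=4, v(0)=-2 gives c_1=-4, c_2=6.

u(t) = -6te^(-2t) + 4e^(-2t), v(t) = 12te^(-2t) - 2e^(-2t)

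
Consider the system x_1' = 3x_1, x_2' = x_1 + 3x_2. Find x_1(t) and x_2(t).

x_1(t) = K_2e^(3t), x_2(t) = K_1e^(3t) + K_2te^(3t) + 3K_2e^(3t)

Coefficient matrix A = [[3, 0], [1, 3]].
Characteristic polynomial det(A - λI) = λ^2 - 6λ + 9 = 0.
Single eigenvalue λ = 3 with algebraic multiplicity 2.
Eigenvector v = (0,1); generalized eigenvector w with (A-λI)w=v is (1,3).
General solution: e^(3t)[K_1·v + K_2·(t·v + w)].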